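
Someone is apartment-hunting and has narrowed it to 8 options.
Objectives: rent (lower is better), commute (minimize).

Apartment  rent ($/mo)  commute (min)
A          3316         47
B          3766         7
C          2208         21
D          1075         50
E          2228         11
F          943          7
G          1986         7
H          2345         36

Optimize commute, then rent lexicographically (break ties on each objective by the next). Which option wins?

F

First minimize commute: best is 7, kept {B, F, G}.
Then minimize rent: best is 943, kept {F}.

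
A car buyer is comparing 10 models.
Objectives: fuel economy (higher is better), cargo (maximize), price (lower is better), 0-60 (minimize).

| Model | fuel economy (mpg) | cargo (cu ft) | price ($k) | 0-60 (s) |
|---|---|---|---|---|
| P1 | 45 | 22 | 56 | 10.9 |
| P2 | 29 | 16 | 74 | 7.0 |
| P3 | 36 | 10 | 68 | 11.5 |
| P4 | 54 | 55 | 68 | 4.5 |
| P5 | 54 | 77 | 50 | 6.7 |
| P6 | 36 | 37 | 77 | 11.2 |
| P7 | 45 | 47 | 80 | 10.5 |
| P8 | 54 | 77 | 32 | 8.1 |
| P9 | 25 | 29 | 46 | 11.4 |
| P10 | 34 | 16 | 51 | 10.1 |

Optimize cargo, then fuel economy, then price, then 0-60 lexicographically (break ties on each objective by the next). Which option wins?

P8

First maximize cargo: best is 77, kept {P5, P8}.
Then maximize fuel economy: best is 54, kept {P5, P8}.
Then minimize price: best is 32, kept {P8}.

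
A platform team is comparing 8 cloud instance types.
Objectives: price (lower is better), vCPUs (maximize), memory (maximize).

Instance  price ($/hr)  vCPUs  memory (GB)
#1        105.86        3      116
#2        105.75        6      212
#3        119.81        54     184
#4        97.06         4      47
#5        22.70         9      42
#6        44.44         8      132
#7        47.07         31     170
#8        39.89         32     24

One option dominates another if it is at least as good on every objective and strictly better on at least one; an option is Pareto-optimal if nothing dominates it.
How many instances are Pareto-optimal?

6

#1: dominated by #2 (price 105.75≤105.86, vCPUs 6≥3, memory 212≥116).
#2: not dominated (best memory).
#3: not dominated (best vCPUs).
#4: dominated by #6 (price 44.44≤97.06, vCPUs 8≥4, memory 132≥47).
#5: not dominated (best price).
#6: not dominated.
#7: not dominated.
#8: not dominated.
Pareto-optimal: #2, #3, #5, #6, #7, #8 → 6.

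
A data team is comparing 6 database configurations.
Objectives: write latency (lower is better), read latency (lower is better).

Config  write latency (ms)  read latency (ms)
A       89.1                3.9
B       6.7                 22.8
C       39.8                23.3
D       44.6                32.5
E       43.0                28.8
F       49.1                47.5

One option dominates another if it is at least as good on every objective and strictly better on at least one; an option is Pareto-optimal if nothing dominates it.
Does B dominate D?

Yes

B vs D: write latency 6.7≤44.6, read latency 22.8≤32.5 — B is at least as good on every objective with at least one strict improvement.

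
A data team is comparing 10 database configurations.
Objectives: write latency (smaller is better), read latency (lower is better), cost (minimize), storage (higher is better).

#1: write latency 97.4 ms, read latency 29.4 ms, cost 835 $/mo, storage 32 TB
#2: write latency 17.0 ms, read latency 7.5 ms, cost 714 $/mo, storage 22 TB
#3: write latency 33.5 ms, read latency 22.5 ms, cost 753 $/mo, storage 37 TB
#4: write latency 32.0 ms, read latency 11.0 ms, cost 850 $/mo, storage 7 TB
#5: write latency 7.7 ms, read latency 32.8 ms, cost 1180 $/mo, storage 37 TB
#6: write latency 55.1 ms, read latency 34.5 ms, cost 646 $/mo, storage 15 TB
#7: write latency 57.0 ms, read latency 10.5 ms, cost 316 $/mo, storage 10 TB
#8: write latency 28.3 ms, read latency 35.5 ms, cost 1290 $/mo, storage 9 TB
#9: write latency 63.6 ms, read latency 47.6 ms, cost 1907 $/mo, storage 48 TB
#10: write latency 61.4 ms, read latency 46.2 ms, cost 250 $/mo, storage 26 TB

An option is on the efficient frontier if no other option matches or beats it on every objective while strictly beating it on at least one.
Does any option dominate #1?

#3 vs #1: write latency 33.5≤97.4, read latency 22.5≤29.4, cost 753≤835, storage 37≥32 — #3 is at least as good on every objective and strictly better on at least one, so #3 dominates #1.

Yes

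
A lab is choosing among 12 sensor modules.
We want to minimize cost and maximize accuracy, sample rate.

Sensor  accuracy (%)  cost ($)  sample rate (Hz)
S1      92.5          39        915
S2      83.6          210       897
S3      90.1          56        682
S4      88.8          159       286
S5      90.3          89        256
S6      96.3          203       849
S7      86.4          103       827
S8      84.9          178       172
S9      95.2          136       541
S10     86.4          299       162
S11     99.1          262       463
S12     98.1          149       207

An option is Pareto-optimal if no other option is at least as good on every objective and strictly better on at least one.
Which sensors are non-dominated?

S1, S6, S9, S11, S12

S1: not dominated (best cost).
S2: dominated by S1 (accuracy 92.5≥83.6, cost 39≤210, sample rate 915≥897).
S3: dominated by S1 (accuracy 92.5≥90.1, cost 39≤56, sample rate 915≥682).
S4: dominated by S1 (accuracy 92.5≥88.8, cost 39≤159, sample rate 915≥286).
S5: dominated by S1 (accuracy 92.5≥90.3, cost 39≤89, sample rate 915≥256).
S6: not dominated.
S7: dominated by S1 (accuracy 92.5≥86.4, cost 39≤103, sample rate 915≥827).
S8: dominated by S1 (accuracy 92.5≥84.9, cost 39≤178, sample rate 915≥172).
S9: not dominated.
S10: dominated by S1 (accuracy 92.5≥86.4, cost 39≤299, sample rate 915≥162).
S11: not dominated (best accuracy).
S12: not dominated.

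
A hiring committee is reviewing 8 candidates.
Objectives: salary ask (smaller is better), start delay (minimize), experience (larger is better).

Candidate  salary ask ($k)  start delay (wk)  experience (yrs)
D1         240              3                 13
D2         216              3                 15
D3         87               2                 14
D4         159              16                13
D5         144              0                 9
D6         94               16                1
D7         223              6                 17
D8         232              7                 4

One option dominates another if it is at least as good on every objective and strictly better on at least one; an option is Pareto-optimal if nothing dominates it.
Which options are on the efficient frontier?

D2, D3, D5, D7

D1: dominated by D2 (salary ask 216≤240, start delay 3≤3, experience 15≥13).
D2: not dominated.
D3: not dominated (best salary ask).
D4: dominated by D3 (salary ask 87≤159, start delay 2≤16, experience 14≥13).
D5: not dominated (best start delay).
D6: dominated by D3 (salary ask 87≤94, start delay 2≤16, experience 14≥1).
D7: not dominated (best experience).
D8: dominated by D2 (salary ask 216≤232, start delay 3≤7, experience 15≥4).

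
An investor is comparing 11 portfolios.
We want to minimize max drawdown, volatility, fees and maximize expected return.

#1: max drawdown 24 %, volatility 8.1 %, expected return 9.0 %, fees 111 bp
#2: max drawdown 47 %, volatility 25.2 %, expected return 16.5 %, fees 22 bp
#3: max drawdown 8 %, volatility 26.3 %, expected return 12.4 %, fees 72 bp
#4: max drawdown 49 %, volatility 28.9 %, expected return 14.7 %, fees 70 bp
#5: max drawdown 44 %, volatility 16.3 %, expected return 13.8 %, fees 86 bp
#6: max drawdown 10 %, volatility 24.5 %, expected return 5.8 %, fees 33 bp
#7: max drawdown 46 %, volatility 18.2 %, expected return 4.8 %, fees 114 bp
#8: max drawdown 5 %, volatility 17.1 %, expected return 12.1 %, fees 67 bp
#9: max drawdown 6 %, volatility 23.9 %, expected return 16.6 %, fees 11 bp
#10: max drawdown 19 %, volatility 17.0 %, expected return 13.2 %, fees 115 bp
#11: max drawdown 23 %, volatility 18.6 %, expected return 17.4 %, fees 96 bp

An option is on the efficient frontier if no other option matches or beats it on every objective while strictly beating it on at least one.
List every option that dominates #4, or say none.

#2, #9

#2: max drawdown 47≤49, volatility 25.2≤28.9, expected return 16.5≥14.7, fees 22≤70 — dominates #4.
#9: max drawdown 6≤49, volatility 23.9≤28.9, expected return 16.6≥14.7, fees 11≤70 — dominates #4.
Others (#1, #3, #5, #6, #7, #8, #10, #11) are each worse than #4 on at least one objective.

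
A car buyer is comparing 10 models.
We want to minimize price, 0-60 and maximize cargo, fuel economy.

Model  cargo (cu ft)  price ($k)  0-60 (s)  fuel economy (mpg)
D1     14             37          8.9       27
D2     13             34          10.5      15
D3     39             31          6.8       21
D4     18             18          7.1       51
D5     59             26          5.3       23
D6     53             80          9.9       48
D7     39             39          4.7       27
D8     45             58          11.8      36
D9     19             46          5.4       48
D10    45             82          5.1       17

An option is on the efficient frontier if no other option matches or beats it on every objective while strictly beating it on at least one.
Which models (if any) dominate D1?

D4: cargo 18≥14, price 18≤37, 0-60 7.1≤8.9, fuel economy 51≥27 — dominates D1.
Others (D2, D3, D5, D6, D7, D8, D9, D10) are each worse than D1 on at least one objective.

D4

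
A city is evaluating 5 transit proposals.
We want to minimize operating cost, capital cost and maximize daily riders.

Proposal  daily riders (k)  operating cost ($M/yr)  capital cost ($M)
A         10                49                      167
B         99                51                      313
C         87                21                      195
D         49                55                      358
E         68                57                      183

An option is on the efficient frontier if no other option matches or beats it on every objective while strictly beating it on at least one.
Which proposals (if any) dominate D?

B, C

B: daily riders 99≥49, operating cost 51≤55, capital cost 313≤358 — dominates D.
C: daily riders 87≥49, operating cost 21≤55, capital cost 195≤358 — dominates D.
Others (A, E) are each worse than D on at least one objective.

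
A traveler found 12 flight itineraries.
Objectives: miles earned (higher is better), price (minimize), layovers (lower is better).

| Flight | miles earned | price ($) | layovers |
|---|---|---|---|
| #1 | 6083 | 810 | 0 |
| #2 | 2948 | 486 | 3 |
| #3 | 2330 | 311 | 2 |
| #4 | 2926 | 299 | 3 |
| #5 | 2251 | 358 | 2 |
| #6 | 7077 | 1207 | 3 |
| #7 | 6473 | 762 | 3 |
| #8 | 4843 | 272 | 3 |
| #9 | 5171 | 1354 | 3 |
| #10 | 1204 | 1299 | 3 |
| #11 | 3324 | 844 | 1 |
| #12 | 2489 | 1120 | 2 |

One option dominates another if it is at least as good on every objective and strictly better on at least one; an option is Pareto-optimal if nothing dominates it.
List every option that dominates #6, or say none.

#1: worse on miles earned (6083 vs 7077).
#2: worse on miles earned (2948 vs 7077).
#3: worse on miles earned (2330 vs 7077).
#4: worse on miles earned (2926 vs 7077).
#5: worse on miles earned (2251 vs 7077).
#7: worse on miles earned (6473 vs 7077).
#8: worse on miles earned (4843 vs 7077).
#9: worse on miles earned (5171 vs 7077).
#10: worse on miles earned (1204 vs 7077).
#11: worse on miles earned (3324 vs 7077).
#12: worse on miles earned (2489 vs 7077).
No option dominates #6.

none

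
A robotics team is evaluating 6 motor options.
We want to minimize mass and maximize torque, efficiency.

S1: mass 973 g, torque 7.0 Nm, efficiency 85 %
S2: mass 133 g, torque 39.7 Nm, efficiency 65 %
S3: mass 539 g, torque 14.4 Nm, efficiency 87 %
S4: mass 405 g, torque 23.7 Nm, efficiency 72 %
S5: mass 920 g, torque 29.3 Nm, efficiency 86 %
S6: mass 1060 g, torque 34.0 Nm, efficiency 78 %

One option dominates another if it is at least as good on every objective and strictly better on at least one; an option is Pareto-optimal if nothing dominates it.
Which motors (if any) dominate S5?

S1: worse on mass (973 vs 920).
S2: worse on efficiency (65 vs 86).
S3: worse on torque (14.4 vs 29.3).
S4: worse on torque (23.7 vs 29.3).
S6: worse on mass (1060 vs 920).
No option dominates S5.

none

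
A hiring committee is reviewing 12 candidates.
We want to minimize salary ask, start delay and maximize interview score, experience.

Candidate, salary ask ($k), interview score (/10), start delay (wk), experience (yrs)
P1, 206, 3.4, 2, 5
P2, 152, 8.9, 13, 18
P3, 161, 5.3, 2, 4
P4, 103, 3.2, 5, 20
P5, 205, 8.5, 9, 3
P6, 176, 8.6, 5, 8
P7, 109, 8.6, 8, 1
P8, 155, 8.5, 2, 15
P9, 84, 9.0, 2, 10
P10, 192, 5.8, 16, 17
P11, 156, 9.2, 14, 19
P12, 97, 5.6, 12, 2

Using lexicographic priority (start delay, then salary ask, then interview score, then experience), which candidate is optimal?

P9

First minimize start delay: best is 2, kept {P1, P3, P8, P9}.
Then minimize salary ask: best is 84, kept {P9}.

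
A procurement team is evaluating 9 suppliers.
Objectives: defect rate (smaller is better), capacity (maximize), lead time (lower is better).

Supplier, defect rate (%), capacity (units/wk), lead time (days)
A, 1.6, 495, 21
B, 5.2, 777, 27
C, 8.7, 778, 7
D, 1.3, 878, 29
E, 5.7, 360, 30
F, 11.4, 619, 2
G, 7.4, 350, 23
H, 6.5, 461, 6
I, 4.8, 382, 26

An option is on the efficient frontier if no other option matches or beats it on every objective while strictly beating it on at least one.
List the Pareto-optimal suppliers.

A: not dominated.
B: not dominated.
C: not dominated.
D: not dominated (best defect rate).
E: dominated by A (defect rate 1.6≤5.7, capacity 495≥360, lead time 21≤30).
F: not dominated (best lead time).
G: dominated by A (defect rate 1.6≤7.4, capacity 495≥350, lead time 21≤23).
H: not dominated.
I: dominated by A (defect rate 1.6≤4.8, capacity 495≥382, lead time 21≤26).

A, B, C, D, F, H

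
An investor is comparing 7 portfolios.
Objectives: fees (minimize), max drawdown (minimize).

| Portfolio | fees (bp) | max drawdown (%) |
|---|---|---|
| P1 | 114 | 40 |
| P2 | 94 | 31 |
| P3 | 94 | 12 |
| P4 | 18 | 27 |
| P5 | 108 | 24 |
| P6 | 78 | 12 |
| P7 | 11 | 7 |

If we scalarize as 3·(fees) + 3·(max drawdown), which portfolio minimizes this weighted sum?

P1: 3·114 + 3·40 = 462
P2: 3·94 + 3·31 = 375
P3: 3·94 + 3·12 = 318
P4: 3·18 + 3·27 = 135
P5: 3·108 + 3·24 = 396
P6: 3·78 + 3·12 = 270
P7: 3·11 + 3·7 = 54
Lowest: P7 at 54.

P7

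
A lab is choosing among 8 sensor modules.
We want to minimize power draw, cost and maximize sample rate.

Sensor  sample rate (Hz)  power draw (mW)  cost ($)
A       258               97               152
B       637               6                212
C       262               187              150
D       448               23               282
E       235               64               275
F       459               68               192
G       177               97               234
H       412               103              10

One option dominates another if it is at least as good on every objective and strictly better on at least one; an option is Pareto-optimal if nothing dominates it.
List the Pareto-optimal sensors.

A, B, F, H

A: not dominated.
B: not dominated (best sample rate).
C: dominated by H (sample rate 412≥262, power draw 103≤187, cost 10≤150).
D: dominated by B (sample rate 637≥448, power draw 6≤23, cost 212≤282).
E: dominated by B (sample rate 637≥235, power draw 6≤64, cost 212≤275).
F: not dominated.
G: dominated by A (sample rate 258≥177, power draw 97≤97, cost 152≤234).
H: not dominated (best cost).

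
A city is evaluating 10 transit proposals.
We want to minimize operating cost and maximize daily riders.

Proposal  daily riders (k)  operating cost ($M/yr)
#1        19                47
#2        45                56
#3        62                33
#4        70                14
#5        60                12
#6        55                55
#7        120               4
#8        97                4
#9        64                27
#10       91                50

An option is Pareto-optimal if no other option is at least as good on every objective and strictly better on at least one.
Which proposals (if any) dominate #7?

#1: worse on daily riders (19 vs 120).
#2: worse on daily riders (45 vs 120).
#3: worse on daily riders (62 vs 120).
#4: worse on daily riders (70 vs 120).
#5: worse on daily riders (60 vs 120).
#6: worse on daily riders (55 vs 120).
#8: worse on daily riders (97 vs 120).
#9: worse on daily riders (64 vs 120).
#10: worse on daily riders (91 vs 120).
No option dominates #7.

none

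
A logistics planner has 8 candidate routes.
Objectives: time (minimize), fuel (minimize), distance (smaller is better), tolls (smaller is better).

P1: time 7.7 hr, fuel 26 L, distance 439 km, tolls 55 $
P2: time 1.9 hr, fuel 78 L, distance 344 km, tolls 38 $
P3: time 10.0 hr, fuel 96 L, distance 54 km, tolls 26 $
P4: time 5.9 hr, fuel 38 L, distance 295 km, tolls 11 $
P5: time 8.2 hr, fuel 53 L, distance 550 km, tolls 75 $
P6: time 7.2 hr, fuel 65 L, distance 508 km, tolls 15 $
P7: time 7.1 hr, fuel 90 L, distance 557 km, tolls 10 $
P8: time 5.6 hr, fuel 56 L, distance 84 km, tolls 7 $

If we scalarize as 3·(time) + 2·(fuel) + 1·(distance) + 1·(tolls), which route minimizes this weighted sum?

P8

P1: 3·7.7 + 2·26 + 1·439 + 1·55 = 569.1
P2: 3·1.9 + 2·78 + 1·344 + 1·38 = 543.7
P3: 3·10.0 + 2·96 + 1·54 + 1·26 = 302.0
P4: 3·5.9 + 2·38 + 1·295 + 1·11 = 399.7
P5: 3·8.2 + 2·53 + 1·550 + 1·75 = 755.6
P6: 3·7.2 + 2·65 + 1·508 + 1·15 = 674.6
P7: 3·7.1 + 2·90 + 1·557 + 1·10 = 768.3
P8: 3·5.6 + 2·56 + 1·84 + 1·7 = 219.8
Lowest: P8 at 219.8.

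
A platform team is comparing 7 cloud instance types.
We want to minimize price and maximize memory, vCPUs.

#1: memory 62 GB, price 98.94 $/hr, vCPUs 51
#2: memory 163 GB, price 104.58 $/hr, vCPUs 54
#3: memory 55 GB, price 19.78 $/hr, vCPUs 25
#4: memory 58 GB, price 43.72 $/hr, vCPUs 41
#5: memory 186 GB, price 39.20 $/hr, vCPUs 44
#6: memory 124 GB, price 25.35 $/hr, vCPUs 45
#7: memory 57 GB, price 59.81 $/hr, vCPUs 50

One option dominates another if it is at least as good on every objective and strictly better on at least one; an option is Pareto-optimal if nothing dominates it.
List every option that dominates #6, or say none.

#1: worse on memory (62 vs 124).
#2: worse on price (104.58 vs 25.35).
#3: worse on memory (55 vs 124).
#4: worse on memory (58 vs 124).
#5: worse on price (39.20 vs 25.35).
#7: worse on memory (57 vs 124).
No option dominates #6.

none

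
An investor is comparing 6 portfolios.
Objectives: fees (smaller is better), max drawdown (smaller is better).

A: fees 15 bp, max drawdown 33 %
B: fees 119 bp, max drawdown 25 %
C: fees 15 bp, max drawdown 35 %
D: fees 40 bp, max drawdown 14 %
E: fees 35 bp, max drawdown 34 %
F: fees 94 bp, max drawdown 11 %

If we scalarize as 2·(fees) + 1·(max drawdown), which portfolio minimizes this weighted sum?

A: 2·15 + 1·33 = 63
B: 2·119 + 1·25 = 263
C: 2·15 + 1·35 = 65
D: 2·40 + 1·14 = 94
E: 2·35 + 1·34 = 104
F: 2·94 + 1·11 = 199
Lowest: A at 63.

A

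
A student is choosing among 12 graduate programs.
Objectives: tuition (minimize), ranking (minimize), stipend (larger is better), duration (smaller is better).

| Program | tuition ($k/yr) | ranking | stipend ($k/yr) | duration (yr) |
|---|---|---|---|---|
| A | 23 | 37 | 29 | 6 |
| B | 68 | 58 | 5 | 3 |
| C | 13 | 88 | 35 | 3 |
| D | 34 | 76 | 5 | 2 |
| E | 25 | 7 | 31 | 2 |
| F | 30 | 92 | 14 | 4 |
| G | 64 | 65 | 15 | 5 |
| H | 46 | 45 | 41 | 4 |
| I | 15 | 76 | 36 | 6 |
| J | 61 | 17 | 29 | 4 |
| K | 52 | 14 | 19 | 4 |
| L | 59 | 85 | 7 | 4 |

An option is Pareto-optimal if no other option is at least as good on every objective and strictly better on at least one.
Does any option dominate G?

Yes

E vs G: tuition 25≤64, ranking 7≤65, stipend 31≥15, duration 2≤5 — E is at least as good on every objective and strictly better on at least one, so E dominates G.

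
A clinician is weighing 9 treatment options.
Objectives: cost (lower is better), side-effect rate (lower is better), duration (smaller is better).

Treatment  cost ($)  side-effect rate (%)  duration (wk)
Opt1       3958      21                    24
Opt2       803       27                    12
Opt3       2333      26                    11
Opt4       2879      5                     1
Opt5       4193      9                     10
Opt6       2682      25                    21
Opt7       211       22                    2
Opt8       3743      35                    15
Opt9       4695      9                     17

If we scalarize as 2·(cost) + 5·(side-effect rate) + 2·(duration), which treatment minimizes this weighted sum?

Opt1: 2·3958 + 5·21 + 2·24 = 8069
Opt2: 2·803 + 5·27 + 2·12 = 1765
Opt3: 2·2333 + 5·26 + 2·11 = 4818
Opt4: 2·2879 + 5·5 + 2·1 = 5785
Opt5: 2·4193 + 5·9 + 2·10 = 8451
Opt6: 2·2682 + 5·25 + 2·21 = 5531
Opt7: 2·211 + 5·22 + 2·2 = 536
Opt8: 2·3743 + 5·35 + 2·15 = 7691
Opt9: 2·4695 + 5·9 + 2·17 = 9469
Lowest: Opt7 at 536.

Opt7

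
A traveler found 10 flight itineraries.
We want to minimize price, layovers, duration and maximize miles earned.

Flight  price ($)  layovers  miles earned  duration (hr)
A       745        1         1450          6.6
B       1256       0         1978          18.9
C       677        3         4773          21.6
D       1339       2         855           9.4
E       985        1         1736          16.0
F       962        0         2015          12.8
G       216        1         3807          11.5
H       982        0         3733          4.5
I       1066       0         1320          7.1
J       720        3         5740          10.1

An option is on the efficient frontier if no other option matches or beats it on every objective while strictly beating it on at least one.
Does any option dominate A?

B: worse on price (1256 vs 745).
C: worse on layovers (3 vs 1).
D: worse on price (1339 vs 745).
E: worse on price (985 vs 745).
F: worse on price (962 vs 745).
G: worse on duration (11.5 vs 6.6).
H: worse on price (982 vs 745).
I: worse on price (1066 vs 745).
J: worse on layovers (3 vs 1).
No option is at least as good as A on every objective and strictly better on one.

No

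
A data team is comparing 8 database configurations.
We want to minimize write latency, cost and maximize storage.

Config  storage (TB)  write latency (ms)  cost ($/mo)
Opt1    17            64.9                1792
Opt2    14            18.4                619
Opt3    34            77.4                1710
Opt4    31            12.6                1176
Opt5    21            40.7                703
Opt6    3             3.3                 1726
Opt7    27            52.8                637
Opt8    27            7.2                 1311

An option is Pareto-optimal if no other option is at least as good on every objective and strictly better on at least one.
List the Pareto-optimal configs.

Opt2, Opt3, Opt4, Opt5, Opt6, Opt7, Opt8

Opt1: dominated by Opt4 (storage 31≥17, write latency 12.6≤64.9, cost 1176≤1792).
Opt2: not dominated (best cost).
Opt3: not dominated (best storage).
Opt4: not dominated.
Opt5: not dominated.
Opt6: not dominated (best write latency).
Opt7: not dominated.
Opt8: not dominated.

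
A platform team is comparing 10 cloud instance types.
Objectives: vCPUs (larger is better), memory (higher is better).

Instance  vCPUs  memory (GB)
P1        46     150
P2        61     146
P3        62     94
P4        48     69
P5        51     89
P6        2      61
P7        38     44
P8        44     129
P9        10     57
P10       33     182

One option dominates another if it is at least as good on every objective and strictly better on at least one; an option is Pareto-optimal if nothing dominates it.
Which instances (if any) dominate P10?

P1: worse on memory (150 vs 182).
P2: worse on memory (146 vs 182).
P3: worse on memory (94 vs 182).
P4: worse on memory (69 vs 182).
P5: worse on memory (89 vs 182).
P6: worse on vCPUs (2 vs 33).
P7: worse on memory (44 vs 182).
P8: worse on memory (129 vs 182).
P9: worse on vCPUs (10 vs 33).
No option dominates P10.

none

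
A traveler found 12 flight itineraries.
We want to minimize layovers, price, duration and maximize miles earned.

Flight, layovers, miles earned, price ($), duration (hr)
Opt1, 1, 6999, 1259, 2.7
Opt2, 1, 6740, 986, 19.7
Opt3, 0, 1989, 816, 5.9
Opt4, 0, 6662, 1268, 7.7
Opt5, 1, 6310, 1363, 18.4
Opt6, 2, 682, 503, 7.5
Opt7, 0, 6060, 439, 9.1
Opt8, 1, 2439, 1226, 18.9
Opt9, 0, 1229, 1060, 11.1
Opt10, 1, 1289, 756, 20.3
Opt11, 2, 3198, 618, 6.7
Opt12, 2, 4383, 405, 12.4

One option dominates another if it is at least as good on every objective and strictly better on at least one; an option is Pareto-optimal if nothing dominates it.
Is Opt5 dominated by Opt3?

No

Opt3 vs Opt5: Opt3 is worse on miles earned (1989 vs 6310), so it does not dominate Opt5.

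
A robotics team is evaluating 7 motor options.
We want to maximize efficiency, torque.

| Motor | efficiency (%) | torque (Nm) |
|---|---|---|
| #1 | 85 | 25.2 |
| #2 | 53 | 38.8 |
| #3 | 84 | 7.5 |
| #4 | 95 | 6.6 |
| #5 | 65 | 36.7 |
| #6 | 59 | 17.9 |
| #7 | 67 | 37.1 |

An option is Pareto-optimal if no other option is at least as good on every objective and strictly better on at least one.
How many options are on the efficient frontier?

4

#1: not dominated.
#2: not dominated (best torque).
#3: dominated by #1 (efficiency 85≥84, torque 25.2≥7.5).
#4: not dominated (best efficiency).
#5: dominated by #7 (efficiency 67≥65, torque 37.1≥36.7).
#6: dominated by #1 (efficiency 85≥59, torque 25.2≥17.9).
#7: not dominated.
Pareto-optimal: #1, #2, #4, #7 → 4.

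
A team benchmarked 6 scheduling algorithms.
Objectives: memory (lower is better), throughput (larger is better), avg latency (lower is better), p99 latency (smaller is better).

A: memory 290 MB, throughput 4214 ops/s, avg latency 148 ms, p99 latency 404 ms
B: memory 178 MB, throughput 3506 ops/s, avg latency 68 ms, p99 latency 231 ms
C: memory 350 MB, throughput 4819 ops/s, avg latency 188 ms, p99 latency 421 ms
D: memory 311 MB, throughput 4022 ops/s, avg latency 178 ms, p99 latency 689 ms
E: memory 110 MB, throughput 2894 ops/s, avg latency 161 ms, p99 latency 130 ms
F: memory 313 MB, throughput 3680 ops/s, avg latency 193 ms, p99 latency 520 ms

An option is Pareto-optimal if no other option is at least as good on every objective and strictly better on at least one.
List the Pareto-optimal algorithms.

A: not dominated.
B: not dominated (best avg latency).
C: not dominated (best throughput).
D: dominated by A (memory 290≤311, throughput 4214≥4022, avg latency 148≤178, p99 latency 404≤689).
E: not dominated (best memory).
F: dominated by A (memory 290≤313, throughput 4214≥3680, avg latency 148≤193, p99 latency 404≤520).

A, B, C, E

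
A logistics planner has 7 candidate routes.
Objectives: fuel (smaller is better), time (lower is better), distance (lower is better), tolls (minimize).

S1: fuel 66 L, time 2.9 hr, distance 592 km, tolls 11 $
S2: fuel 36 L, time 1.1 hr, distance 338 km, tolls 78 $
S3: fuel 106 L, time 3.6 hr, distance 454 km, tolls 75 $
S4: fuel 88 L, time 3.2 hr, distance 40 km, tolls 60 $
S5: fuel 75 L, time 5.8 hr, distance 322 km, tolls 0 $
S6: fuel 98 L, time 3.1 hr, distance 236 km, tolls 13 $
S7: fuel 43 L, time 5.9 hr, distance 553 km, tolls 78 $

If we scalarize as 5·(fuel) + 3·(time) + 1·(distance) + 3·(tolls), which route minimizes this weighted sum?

S4

S1: 5·66 + 3·2.9 + 1·592 + 3·11 = 963.7
S2: 5·36 + 3·1.1 + 1·338 + 3·78 = 755.3
S3: 5·106 + 3·3.6 + 1·454 + 3·75 = 1219.8
S4: 5·88 + 3·3.2 + 1·40 + 3·60 = 669.6
S5: 5·75 + 3·5.8 + 1·322 + 3·0 = 714.4
S6: 5·98 + 3·3.1 + 1·236 + 3·13 = 774.3
S7: 5·43 + 3·5.9 + 1·553 + 3·78 = 1019.7
Lowest: S4 at 669.6.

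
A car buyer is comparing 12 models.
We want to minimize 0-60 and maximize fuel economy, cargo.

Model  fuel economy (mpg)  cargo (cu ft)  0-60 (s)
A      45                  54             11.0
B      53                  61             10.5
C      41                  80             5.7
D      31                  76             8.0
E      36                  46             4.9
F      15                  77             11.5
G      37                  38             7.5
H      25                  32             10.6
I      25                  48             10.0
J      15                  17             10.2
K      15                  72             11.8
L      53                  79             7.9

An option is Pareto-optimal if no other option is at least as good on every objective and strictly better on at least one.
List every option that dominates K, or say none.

C: fuel economy 41≥15, cargo 80≥72, 0-60 5.7≤11.8 — dominates K.
D: fuel economy 31≥15, cargo 76≥72, 0-60 8.0≤11.8 — dominates K.
F: fuel economy 15≥15, cargo 77≥72, 0-60 11.5≤11.8 — dominates K.
L: fuel economy 53≥15, cargo 79≥72, 0-60 7.9≤11.8 — dominates K.
Others (A, B, E, G, H, I, J) are each worse than K on at least one objective.

C, D, F, L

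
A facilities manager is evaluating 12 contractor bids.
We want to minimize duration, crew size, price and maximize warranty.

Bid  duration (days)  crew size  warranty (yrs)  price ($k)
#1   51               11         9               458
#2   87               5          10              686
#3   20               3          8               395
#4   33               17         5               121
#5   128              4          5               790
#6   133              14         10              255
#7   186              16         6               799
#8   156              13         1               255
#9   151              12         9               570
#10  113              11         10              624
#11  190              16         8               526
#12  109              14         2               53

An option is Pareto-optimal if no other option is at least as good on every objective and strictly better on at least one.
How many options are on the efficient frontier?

8

#1: not dominated.
#2: not dominated.
#3: not dominated (best duration).
#4: not dominated.
#5: dominated by #3 (duration 20≤128, crew size 3≤4, warranty 8≥5, price 395≤790).
#6: not dominated.
#7: dominated by #1 (duration 51≤186, crew size 11≤16, warranty 9≥6, price 458≤799).
#8: not dominated.
#9: dominated by #1 (duration 51≤151, crew size 11≤12, warranty 9≥9, price 458≤570).
#10: not dominated.
#11: dominated by #1 (duration 51≤190, crew size 11≤16, warranty 9≥8, price 458≤526).
#12: not dominated (best price).
Pareto-optimal: #1, #2, #3, #4, #6, #8, #10, #12 → 8.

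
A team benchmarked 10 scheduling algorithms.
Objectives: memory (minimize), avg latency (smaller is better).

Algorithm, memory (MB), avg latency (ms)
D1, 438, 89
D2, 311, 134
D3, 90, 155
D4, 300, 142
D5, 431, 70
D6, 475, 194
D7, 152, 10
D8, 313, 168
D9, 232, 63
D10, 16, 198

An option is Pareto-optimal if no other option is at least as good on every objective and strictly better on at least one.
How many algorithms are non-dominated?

3

D1: dominated by D5 (memory 431≤438, avg latency 70≤89).
D2: dominated by D7 (memory 152≤311, avg latency 10≤134).
D3: not dominated.
D4: dominated by D7 (memory 152≤300, avg latency 10≤142).
D5: dominated by D7 (memory 152≤431, avg latency 10≤70).
D6: dominated by D1 (memory 438≤475, avg latency 89≤194).
D7: not dominated (best avg latency).
D8: dominated by D2 (memory 311≤313, avg latency 134≤168).
D9: dominated by D7 (memory 152≤232, avg latency 10≤63).
D10: not dominated (best memory).
Pareto-optimal: D3, D7, D10 → 3.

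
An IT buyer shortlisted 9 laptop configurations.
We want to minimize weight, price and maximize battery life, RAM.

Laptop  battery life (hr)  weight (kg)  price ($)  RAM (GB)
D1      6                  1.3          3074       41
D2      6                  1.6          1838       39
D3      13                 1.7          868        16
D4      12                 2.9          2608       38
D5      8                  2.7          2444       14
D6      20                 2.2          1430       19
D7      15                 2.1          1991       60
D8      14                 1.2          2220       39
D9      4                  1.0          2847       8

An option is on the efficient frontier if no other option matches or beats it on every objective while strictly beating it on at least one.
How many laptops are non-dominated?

7

D1: not dominated.
D2: not dominated.
D3: not dominated (best price).
D4: dominated by D7 (battery life 15≥12, weight 2.1≤2.9, price 1991≤2608, RAM 60≥38).
D5: dominated by D3 (battery life 13≥8, weight 1.7≤2.7, price 868≤2444, RAM 16≥14).
D6: not dominated (best battery life).
D7: not dominated (best RAM).
D8: not dominated.
D9: not dominated (best weight).
Pareto-optimal: D1, D2, D3, D6, D7, D8, D9 → 7.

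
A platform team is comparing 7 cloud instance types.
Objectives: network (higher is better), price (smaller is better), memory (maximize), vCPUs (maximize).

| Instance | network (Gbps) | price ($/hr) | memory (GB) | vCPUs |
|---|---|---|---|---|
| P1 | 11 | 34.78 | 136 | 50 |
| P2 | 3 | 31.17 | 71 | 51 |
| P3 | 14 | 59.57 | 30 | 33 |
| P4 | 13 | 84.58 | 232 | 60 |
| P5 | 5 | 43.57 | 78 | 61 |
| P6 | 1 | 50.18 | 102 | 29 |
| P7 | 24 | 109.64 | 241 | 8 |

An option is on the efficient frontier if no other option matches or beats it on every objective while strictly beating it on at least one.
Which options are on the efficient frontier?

P1, P2, P3, P4, P5, P7

P1: not dominated.
P2: not dominated (best price).
P3: not dominated.
P4: not dominated.
P5: not dominated (best vCPUs).
P6: dominated by P1 (network 11≥1, price 34.78≤50.18, memory 136≥102, vCPUs 50≥29).
P7: not dominated (best network).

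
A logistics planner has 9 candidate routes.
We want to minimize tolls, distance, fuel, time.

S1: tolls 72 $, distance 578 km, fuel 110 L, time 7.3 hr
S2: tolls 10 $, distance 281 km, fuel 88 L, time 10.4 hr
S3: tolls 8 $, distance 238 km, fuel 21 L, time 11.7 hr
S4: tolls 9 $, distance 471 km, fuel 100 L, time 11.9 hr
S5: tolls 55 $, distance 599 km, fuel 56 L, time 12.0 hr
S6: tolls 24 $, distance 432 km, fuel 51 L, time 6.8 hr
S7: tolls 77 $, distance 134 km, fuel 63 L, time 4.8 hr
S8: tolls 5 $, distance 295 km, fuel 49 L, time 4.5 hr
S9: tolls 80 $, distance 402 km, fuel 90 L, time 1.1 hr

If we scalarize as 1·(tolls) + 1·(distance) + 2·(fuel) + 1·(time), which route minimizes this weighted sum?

S3

S1: 1·72 + 1·578 + 2·110 + 1·7.3 = 877.3
S2: 1·10 + 1·281 + 2·88 + 1·10.4 = 477.4
S3: 1·8 + 1·238 + 2·21 + 1·11.7 = 299.7
S4: 1·9 + 1·471 + 2·100 + 1·11.9 = 691.9
S5: 1·55 + 1·599 + 2·56 + 1·12.0 = 778.0
S6: 1·24 + 1·432 + 2·51 + 1·6.8 = 564.8
S7: 1·77 + 1·134 + 2·63 + 1·4.8 = 341.8
S8: 1·5 + 1·295 + 2·49 + 1·4.5 = 402.5
S9: 1·80 + 1·402 + 2·90 + 1·1.1 = 663.1
Lowest: S3 at 299.7.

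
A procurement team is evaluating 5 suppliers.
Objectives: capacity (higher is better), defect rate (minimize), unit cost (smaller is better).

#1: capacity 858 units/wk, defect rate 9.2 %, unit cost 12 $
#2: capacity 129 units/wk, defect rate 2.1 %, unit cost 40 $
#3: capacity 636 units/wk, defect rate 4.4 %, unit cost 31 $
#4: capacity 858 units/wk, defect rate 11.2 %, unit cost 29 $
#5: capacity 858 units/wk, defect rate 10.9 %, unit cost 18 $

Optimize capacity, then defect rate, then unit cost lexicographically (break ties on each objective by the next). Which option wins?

#1

First maximize capacity: best is 858, kept {#1, #4, #5}.
Then minimize defect rate: best is 9.2, kept {#1}.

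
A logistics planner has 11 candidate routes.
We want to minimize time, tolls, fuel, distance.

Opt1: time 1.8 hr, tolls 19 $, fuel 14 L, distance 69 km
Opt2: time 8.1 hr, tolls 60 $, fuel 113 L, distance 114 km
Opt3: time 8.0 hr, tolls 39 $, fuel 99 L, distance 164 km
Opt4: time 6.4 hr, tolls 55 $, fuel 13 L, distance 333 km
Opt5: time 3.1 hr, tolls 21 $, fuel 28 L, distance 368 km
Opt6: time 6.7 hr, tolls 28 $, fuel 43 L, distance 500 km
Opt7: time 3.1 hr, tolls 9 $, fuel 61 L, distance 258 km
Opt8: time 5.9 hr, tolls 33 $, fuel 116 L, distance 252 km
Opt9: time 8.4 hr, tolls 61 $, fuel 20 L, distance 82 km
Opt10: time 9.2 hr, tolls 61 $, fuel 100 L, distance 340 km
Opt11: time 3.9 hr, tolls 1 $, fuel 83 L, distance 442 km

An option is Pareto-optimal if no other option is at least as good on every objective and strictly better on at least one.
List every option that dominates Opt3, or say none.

Opt1

Opt1: time 1.8≤8.0, tolls 19≤39, fuel 14≤99, distance 69≤164 — dominates Opt3.
Others (Opt2, Opt4, Opt5, Opt6, Opt7, Opt8, Opt9, Opt10, Opt11) are each worse than Opt3 on at least one objective.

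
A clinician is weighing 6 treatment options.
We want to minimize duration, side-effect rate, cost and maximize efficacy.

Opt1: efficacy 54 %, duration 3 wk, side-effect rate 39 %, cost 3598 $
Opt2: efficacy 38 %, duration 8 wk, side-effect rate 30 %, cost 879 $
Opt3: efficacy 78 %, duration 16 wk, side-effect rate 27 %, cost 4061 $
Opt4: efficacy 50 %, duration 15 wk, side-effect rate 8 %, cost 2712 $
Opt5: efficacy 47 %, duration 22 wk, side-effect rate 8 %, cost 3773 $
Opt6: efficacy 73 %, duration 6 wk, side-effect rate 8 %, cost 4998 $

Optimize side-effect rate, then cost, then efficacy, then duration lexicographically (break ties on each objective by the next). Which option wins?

First minimize side-effect rate: best is 8, kept {Opt4, Opt5, Opt6}.
Then minimize cost: best is 2712, kept {Opt4}.

Opt4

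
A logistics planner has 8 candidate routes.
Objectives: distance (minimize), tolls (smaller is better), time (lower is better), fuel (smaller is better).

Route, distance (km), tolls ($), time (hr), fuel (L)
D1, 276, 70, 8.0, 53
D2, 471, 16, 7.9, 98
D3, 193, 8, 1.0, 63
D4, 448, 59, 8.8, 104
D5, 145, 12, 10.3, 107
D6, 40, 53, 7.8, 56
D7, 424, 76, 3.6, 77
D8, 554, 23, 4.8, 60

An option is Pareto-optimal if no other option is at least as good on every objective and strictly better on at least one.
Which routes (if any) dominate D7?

D3: distance 193≤424, tolls 8≤76, time 1.0≤3.6, fuel 63≤77 — dominates D7.
Others (D1, D2, D4, D5, D6, D8) are each worse than D7 on at least one objective.

D3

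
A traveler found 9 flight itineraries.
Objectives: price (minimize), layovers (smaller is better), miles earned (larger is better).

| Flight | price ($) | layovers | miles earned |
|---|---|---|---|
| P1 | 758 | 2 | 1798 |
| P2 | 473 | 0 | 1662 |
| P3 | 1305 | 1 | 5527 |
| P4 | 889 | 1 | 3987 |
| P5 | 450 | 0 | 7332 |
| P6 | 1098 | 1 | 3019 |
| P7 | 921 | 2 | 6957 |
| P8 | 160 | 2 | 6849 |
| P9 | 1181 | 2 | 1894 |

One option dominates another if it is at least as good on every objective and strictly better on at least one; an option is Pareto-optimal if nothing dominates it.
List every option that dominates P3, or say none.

P5

P5: price 450≤1305, layovers 0≤1, miles earned 7332≥5527 — dominates P3.
Others (P1, P2, P4, P6, P7, P8, P9) are each worse than P3 on at least one objective.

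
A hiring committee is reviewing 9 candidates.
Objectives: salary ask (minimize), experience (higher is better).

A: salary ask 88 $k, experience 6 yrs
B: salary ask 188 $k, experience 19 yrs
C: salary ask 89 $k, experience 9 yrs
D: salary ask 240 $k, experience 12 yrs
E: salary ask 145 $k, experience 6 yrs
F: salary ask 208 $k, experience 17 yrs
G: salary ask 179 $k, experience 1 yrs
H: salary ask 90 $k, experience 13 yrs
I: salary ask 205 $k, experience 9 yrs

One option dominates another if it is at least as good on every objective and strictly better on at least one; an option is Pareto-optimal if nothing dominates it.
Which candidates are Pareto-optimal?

A, B, C, H

A: not dominated (best salary ask).
B: not dominated (best experience).
C: not dominated.
D: dominated by B (salary ask 188≤240, experience 19≥12).
E: dominated by A (salary ask 88≤145, experience 6≥6).
F: dominated by B (salary ask 188≤208, experience 19≥17).
G: dominated by A (salary ask 88≤179, experience 6≥1).
H: not dominated.
I: dominated by B (salary ask 188≤205, experience 19≥9).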